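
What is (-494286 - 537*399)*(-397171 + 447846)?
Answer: -35905720575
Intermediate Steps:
(-494286 - 537*399)*(-397171 + 447846) = (-494286 - 214263)*50675 = -708549*50675 = -35905720575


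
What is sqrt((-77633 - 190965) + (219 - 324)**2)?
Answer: I*sqrt(257573) ≈ 507.52*I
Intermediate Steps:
sqrt((-77633 - 190965) + (219 - 324)**2) = sqrt(-268598 + (-105)**2) = sqrt(-268598 + 11025) = sqrt(-257573) = I*sqrt(257573)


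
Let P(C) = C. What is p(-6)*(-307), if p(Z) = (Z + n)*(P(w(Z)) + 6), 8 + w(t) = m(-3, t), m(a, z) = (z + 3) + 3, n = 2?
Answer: -2456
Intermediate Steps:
m(a, z) = 6 + z (m(a, z) = (3 + z) + 3 = 6 + z)
w(t) = -2 + t (w(t) = -8 + (6 + t) = -2 + t)
p(Z) = (2 + Z)*(4 + Z) (p(Z) = (Z + 2)*((-2 + Z) + 6) = (2 + Z)*(4 + Z))
p(-6)*(-307) = (8 + (-6)² + 6*(-6))*(-307) = (8 + 36 - 36)*(-307) = 8*(-307) = -2456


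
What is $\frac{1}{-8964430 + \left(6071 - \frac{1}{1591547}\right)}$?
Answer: $- \frac{1591547}{14257649391374} \approx -1.1163 \cdot 10^{-7}$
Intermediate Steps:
$\frac{1}{-8964430 + \left(6071 - \frac{1}{1591547}\right)} = \frac{1}{-8964430 + \frac{9662281836}{1591547}} = \frac{1}{- \frac{14257649391374}{1591547}} = - \frac{1591547}{14257649391374}$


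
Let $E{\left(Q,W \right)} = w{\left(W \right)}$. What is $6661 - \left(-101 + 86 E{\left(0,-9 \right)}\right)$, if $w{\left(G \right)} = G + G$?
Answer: $8310$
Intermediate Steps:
$w{\left(G \right)} = 2 G$
$E{\left(Q,W \right)} = 2 W$
$6661 - \left(-101 + 86 E{\left(0,-9 \right)}\right) = 6661 - \left(-101 + 86 \cdot 2 \left(-9\right)\right) = 6661 - \left(-101 + 86 \left(-18\right)\right) = 6661 - \left(-101 - 1548\right) = 6661 - -1649 = 6661 + 1649 = 8310$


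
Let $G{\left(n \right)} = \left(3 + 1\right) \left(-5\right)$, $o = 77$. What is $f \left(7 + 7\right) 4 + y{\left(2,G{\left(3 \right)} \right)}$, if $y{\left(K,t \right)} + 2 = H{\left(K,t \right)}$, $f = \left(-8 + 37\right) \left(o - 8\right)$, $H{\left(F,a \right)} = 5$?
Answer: $112059$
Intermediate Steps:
$G{\left(n \right)} = -20$ ($G{\left(n \right)} = 4 \left(-5\right) = -20$)
$f = 2001$ ($f = \left(-8 + 37\right) \left(77 - 8\right) = 29 \cdot 69 = 2001$)
$y{\left(K,t \right)} = 3$ ($y{\left(K,t \right)} = -2 + 5 = 3$)
$f \left(7 + 7\right) 4 + y{\left(2,G{\left(3 \right)} \right)} = 2001 \left(7 + 7\right) 4 + 3 = 2001 \cdot 14 \cdot 4 + 3 = 2001 \cdot 56 + 3 = 112056 + 3 = 112059$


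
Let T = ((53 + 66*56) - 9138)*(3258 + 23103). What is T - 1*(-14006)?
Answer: -142045423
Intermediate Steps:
T = -142059429 (T = ((53 + 3696) - 9138)*26361 = (3749 - 9138)*26361 = -5389*26361 = -142059429)
T - 1*(-14006) = -142059429 - 1*(-14006) = -142059429 + 14006 = -142045423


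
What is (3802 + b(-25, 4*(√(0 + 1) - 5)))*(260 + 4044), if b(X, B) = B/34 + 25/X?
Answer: 278077136/17 ≈ 1.6357e+7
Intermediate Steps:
b(X, B) = 25/X + B/34 (b(X, B) = B*(1/34) + 25/X = B/34 + 25/X = 25/X + B/34)
(3802 + b(-25, 4*(√(0 + 1) - 5)))*(260 + 4044) = (3802 + (25/(-25) + (4*(√(0 + 1) - 5))/34))*(260 + 4044) = (3802 + (25*(-1/25) + (4*(√1 - 5))/34))*4304 = (3802 + (-1 + (4*(1 - 5))/34))*4304 = (3802 + (-1 + (4*(-4))/34))*4304 = (3802 + (-1 + (1/34)*(-16)))*4304 = (3802 + (-1 - 8/17))*4304 = (3802 - 25/17)*4304 = (64609/17)*4304 = 278077136/17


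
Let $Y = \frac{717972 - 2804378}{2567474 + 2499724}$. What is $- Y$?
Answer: $\frac{1043203}{2533599} \approx 0.41175$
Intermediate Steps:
$Y = - \frac{1043203}{2533599}$ ($Y = - \frac{2086406}{5067198} = \left(-2086406\right) \frac{1}{5067198} = - \frac{1043203}{2533599} \approx -0.41175$)
$- Y = \left(-1\right) \left(- \frac{1043203}{2533599}\right) = \frac{1043203}{2533599}$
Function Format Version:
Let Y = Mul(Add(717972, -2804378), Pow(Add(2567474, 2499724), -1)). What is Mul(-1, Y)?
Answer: Rational(1043203, 2533599) ≈ 0.41175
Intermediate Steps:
Y = Rational(-1043203, 2533599) (Y = Mul(-2086406, Pow(5067198, -1)) = Mul(-2086406, Rational(1, 5067198)) = Rational(-1043203, 2533599) ≈ -0.41175)
Mul(-1, Y) = Mul(-1, Rational(-1043203, 2533599)) = Rational(1043203, 2533599)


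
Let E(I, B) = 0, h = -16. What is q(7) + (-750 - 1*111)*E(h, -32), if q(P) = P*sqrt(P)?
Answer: 7*sqrt(7) ≈ 18.520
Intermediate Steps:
q(P) = P**(3/2)
q(7) + (-750 - 1*111)*E(h, -32) = 7**(3/2) + (-750 - 1*111)*0 = 7*sqrt(7) + (-750 - 111)*0 = 7*sqrt(7) - 861*0 = 7*sqrt(7) + 0 = 7*sqrt(7)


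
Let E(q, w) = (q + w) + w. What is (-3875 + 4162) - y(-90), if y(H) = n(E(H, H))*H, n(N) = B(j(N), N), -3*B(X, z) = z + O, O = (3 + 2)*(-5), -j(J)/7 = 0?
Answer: 9137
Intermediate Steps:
j(J) = 0 (j(J) = -7*0 = 0)
O = -25 (O = 5*(-5) = -25)
E(q, w) = q + 2*w
B(X, z) = 25/3 - z/3 (B(X, z) = -(z - 25)/3 = -(-25 + z)/3 = 25/3 - z/3)
n(N) = 25/3 - N/3
y(H) = H*(25/3 - H) (y(H) = (25/3 - (H + 2*H)/3)*H = (25/3 - H)*H = H*(25/3 - H))
(-3875 + 4162) - y(-90) = (-3875 + 4162) - (-90)*(25 - 3*(-90))/3 = 287 - (-90)*(25 + 270)/3 = 287 - (-90)*295/3 = 287 - 1*(-8850) = 287 + 8850 = 9137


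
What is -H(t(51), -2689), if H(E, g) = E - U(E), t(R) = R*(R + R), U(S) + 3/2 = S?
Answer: -3/2 ≈ -1.5000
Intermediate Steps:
U(S) = -3/2 + S
t(R) = 2*R**2 (t(R) = R*(2*R) = 2*R**2)
H(E, g) = 3/2 (H(E, g) = E - (-3/2 + E) = E + (3/2 - E) = 3/2)
-H(t(51), -2689) = -1*3/2 = -3/2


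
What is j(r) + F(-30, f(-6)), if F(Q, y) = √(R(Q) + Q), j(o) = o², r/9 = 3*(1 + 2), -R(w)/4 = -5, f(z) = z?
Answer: 6561 + I*√10 ≈ 6561.0 + 3.1623*I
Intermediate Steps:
R(w) = 20 (R(w) = -4*(-5) = 20)
r = 81 (r = 9*(3*(1 + 2)) = 9*(3*3) = 9*9 = 81)
F(Q, y) = √(20 + Q)
j(r) + F(-30, f(-6)) = 81² + √(20 - 30) = 6561 + √(-10) = 6561 + I*√10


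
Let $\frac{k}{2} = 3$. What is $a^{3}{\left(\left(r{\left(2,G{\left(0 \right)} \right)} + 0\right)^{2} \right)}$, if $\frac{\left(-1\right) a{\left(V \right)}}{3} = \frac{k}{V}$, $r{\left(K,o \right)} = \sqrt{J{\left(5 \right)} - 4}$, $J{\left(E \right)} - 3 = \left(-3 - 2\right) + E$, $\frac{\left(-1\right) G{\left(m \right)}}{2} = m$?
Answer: $5832$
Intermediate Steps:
$G{\left(m \right)} = - 2 m$
$J{\left(E \right)} = -2 + E$ ($J{\left(E \right)} = 3 + \left(\left(-3 - 2\right) + E\right) = 3 + \left(-5 + E\right) = -2 + E$)
$k = 6$ ($k = 2 \cdot 3 = 6$)
$r{\left(K,o \right)} = i$ ($r{\left(K,o \right)} = \sqrt{\left(-2 + 5\right) - 4} = \sqrt{3 - 4} = \sqrt{-1} = i$)
$a{\left(V \right)} = - \frac{18}{V}$ ($a{\left(V \right)} = - 3 \frac{6}{V} = - \frac{18}{V}$)
$a^{3}{\left(\left(r{\left(2,G{\left(0 \right)} \right)} + 0\right)^{2} \right)} = \left(- \frac{18}{\left(i + 0\right)^{2}}\right)^{3} = \left(- \frac{18}{i^{2}}\right)^{3} = \left(- \frac{18}{-1}\right)^{3} = \left(\left(-18\right) \left(-1\right)\right)^{3} = 18^{3} = 5832$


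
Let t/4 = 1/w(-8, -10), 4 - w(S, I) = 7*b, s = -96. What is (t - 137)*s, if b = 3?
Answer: 223968/17 ≈ 13175.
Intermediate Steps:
w(S, I) = -17 (w(S, I) = 4 - 7*3 = 4 - 1*21 = 4 - 21 = -17)
t = -4/17 (t = 4/(-17) = 4*(-1/17) = -4/17 ≈ -0.23529)
(t - 137)*s = (-4/17 - 137)*(-96) = -2333/17*(-96) = 223968/17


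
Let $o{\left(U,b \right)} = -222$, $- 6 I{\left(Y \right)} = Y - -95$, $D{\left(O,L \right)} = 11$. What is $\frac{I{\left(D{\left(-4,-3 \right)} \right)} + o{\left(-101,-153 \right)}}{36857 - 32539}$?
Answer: $- \frac{719}{12954} \approx -0.055504$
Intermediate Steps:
$I{\left(Y \right)} = - \frac{95}{6} - \frac{Y}{6}$ ($I{\left(Y \right)} = - \frac{Y - -95}{6} = - \frac{Y + 95}{6} = - \frac{95 + Y}{6} = - \frac{95}{6} - \frac{Y}{6}$)
$\frac{I{\left(D{\left(-4,-3 \right)} \right)} + o{\left(-101,-153 \right)}}{36857 - 32539} = \frac{\left(- \frac{95}{6} - \frac{11}{6}\right) - 222}{36857 - 32539} = \frac{\left(- \frac{95}{6} - \frac{11}{6}\right) - 222}{4318} = \left(- \frac{53}{3} - 222\right) \frac{1}{4318} = \left(- \frac{719}{3}\right) \frac{1}{4318} = - \frac{719}{12954}$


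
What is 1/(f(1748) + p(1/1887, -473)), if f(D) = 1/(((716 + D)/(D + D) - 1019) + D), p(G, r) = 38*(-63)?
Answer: -318881/763400677 ≈ -0.00041771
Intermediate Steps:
p(G, r) = -2394
f(D) = 1/(-1019 + D + (716 + D)/(2*D)) (f(D) = 1/(((716 + D)/((2*D)) - 1019) + D) = 1/(((716 + D)*(1/(2*D)) - 1019) + D) = 1/(((716 + D)/(2*D) - 1019) + D) = 1/((-1019 + (716 + D)/(2*D)) + D) = 1/(-1019 + D + (716 + D)/(2*D)))
1/(f(1748) + p(1/1887, -473)) = 1/(2*1748/(716 - 2037*1748 + 2*1748²) - 2394) = 1/(2*1748/(716 - 3560676 + 2*3055504) - 2394) = 1/(2*1748/(716 - 3560676 + 6111008) - 2394) = 1/(2*1748/2551048 - 2394) = 1/(2*1748*(1/2551048) - 2394) = 1/(437/318881 - 2394) = 1/(-763400677/318881) = -318881/763400677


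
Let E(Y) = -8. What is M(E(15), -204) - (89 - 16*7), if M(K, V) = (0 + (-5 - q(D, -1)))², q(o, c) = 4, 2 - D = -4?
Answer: 104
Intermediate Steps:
D = 6 (D = 2 - 1*(-4) = 2 + 4 = 6)
M(K, V) = 81 (M(K, V) = (0 + (-5 - 1*4))² = (0 + (-5 - 4))² = (0 - 9)² = (-9)² = 81)
M(E(15), -204) - (89 - 16*7) = 81 - (89 - 16*7) = 81 - (89 - 112) = 81 - 1*(-23) = 81 + 23 = 104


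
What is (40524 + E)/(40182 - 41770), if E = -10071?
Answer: -30453/1588 ≈ -19.177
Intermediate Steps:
(40524 + E)/(40182 - 41770) = (40524 - 10071)/(40182 - 41770) = 30453/(-1588) = 30453*(-1/1588) = -30453/1588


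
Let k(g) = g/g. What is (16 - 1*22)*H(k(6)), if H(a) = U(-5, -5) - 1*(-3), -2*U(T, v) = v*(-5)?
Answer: 57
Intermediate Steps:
k(g) = 1
U(T, v) = 5*v/2 (U(T, v) = -v*(-5)/2 = -(-5)*v/2 = 5*v/2)
H(a) = -19/2 (H(a) = (5/2)*(-5) - 1*(-3) = -25/2 + 3 = -19/2)
(16 - 1*22)*H(k(6)) = (16 - 1*22)*(-19/2) = (16 - 22)*(-19/2) = -6*(-19/2) = 57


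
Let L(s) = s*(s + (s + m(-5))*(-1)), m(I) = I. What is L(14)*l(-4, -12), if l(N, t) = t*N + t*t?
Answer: 13440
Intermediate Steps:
l(N, t) = t² + N*t (l(N, t) = N*t + t² = t² + N*t)
L(s) = 5*s (L(s) = s*(s + (s - 5)*(-1)) = s*(s + (-5 + s)*(-1)) = s*(s + (5 - s)) = s*5 = 5*s)
L(14)*l(-4, -12) = (5*14)*(-12*(-4 - 12)) = 70*(-12*(-16)) = 70*192 = 13440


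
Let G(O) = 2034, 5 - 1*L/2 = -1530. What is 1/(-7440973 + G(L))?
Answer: -1/7438939 ≈ -1.3443e-7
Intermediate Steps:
L = 3070 (L = 10 - 2*(-1530) = 10 + 3060 = 3070)
1/(-7440973 + G(L)) = 1/(-7440973 + 2034) = 1/(-7438939) = -1/7438939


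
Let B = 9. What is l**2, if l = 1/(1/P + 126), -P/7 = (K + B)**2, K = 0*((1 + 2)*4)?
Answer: 321489/5103816481 ≈ 6.2990e-5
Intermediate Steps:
K = 0 (K = 0*(3*4) = 0*12 = 0)
P = -567 (P = -7*(0 + 9)**2 = -7*9**2 = -7*81 = -567)
l = 567/71441 (l = 1/(1/(-567) + 126) = 1/(-1/567 + 126) = 1/(71441/567) = 567/71441 ≈ 0.0079366)
l**2 = (567/71441)**2 = 321489/5103816481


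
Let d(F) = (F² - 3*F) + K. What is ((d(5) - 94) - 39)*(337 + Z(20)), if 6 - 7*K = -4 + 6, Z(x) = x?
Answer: -43707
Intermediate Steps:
K = 4/7 (K = 6/7 - (-4 + 6)/7 = 6/7 - ⅐*2 = 6/7 - 2/7 = 4/7 ≈ 0.57143)
d(F) = 4/7 + F² - 3*F (d(F) = (F² - 3*F) + 4/7 = 4/7 + F² - 3*F)
((d(5) - 94) - 39)*(337 + Z(20)) = (((4/7 + 5² - 3*5) - 94) - 39)*(337 + 20) = (((4/7 + 25 - 15) - 94) - 39)*357 = ((74/7 - 94) - 39)*357 = (-584/7 - 39)*357 = -857/7*357 = -43707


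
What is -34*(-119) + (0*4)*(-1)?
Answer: 4046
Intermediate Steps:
-34*(-119) + (0*4)*(-1) = 4046 + 0*(-1) = 4046 + 0 = 4046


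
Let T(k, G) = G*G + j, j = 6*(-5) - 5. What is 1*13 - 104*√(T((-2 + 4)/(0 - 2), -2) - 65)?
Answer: 13 - 416*I*√6 ≈ 13.0 - 1019.0*I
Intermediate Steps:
j = -35 (j = -30 - 5 = -35)
T(k, G) = -35 + G² (T(k, G) = G*G - 35 = G² - 35 = -35 + G²)
1*13 - 104*√(T((-2 + 4)/(0 - 2), -2) - 65) = 1*13 - 104*√((-35 + (-2)²) - 65) = 13 - 104*√((-35 + 4) - 65) = 13 - 104*√(-31 - 65) = 13 - 416*I*√6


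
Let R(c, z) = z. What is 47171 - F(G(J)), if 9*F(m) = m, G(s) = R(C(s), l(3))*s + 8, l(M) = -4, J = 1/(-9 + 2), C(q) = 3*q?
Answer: 990571/21 ≈ 47170.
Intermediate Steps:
J = -⅐ (J = 1/(-7) = -⅐ ≈ -0.14286)
G(s) = 8 - 4*s (G(s) = -4*s + 8 = 8 - 4*s)
F(m) = m/9
47171 - F(G(J)) = 47171 - (8 - 4*(-⅐))/9 = 47171 - (8 + 4/7)/9 = 47171 - 60/(9*7) = 47171 - 1*20/21 = 47171 - 20/21 = 990571/21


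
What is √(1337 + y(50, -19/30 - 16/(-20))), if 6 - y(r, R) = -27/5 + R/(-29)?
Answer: √1020608310/870 ≈ 36.721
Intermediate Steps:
y(r, R) = 57/5 + R/29 (y(r, R) = 6 - (-27/5 + R/(-29)) = 6 - (-27*⅕ + R*(-1/29)) = 6 - (-27/5 - R/29) = 6 + (27/5 + R/29) = 57/5 + R/29)
√(1337 + y(50, -19/30 - 16/(-20))) = √(1337 + (57/5 + (-19/30 - 16/(-20))/29)) = √(1337 + (57/5 + (-19*1/30 - 16*(-1/20))/29)) = √(1337 + (57/5 + (-19/30 + ⅘)/29)) = √(1337 + (57/5 + (1/29)*(⅙))) = √(1337 + (57/5 + 1/174)) = √(1337 + 9923/870) = √(1173113/870) = √1020608310/870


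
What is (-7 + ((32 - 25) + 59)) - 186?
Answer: -127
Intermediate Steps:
(-7 + ((32 - 25) + 59)) - 186 = (-7 + (7 + 59)) - 186 = (-7 + 66) - 186 = 59 - 186 = -127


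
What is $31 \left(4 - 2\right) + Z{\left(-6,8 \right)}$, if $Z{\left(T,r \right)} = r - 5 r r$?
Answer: $-250$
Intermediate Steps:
$Z{\left(T,r \right)} = r - 5 r^{2}$
$31 \left(4 - 2\right) + Z{\left(-6,8 \right)} = 31 \left(4 - 2\right) + 8 \left(1 - 40\right) = 31 \cdot 2 + 8 \left(-39\right) = 62 - 312 = -250$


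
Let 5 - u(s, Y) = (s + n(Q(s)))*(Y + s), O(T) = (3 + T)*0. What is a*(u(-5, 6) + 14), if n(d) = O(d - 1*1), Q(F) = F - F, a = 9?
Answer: 216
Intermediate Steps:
Q(F) = 0
O(T) = 0
n(d) = 0
u(s, Y) = 5 - s*(Y + s) (u(s, Y) = 5 - (s + 0)*(Y + s) = 5 - s*(Y + s))
a*(u(-5, 6) + 14) = 9*((5 - 1*(-5)² - 1*6*(-5)) + 14) = 9*((5 - 1*25 + 30) + 14) = 9*((5 - 25 + 30) + 14) = 9*(10 + 14) = 9*24 = 216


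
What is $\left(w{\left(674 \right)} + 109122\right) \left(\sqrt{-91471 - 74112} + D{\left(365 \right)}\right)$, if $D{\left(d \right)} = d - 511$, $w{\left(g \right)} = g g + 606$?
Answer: $-82344584 + 564004 i \sqrt{165583} \approx -8.2345 \cdot 10^{7} + 2.295 \cdot 10^{8} i$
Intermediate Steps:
$w{\left(g \right)} = 606 + g^{2}$ ($w{\left(g \right)} = g^{2} + 606 = 606 + g^{2}$)
$D{\left(d \right)} = -511 + d$
$\left(w{\left(674 \right)} + 109122\right) \left(\sqrt{-91471 - 74112} + D{\left(365 \right)}\right) = \left(\left(606 + 674^{2}\right) + 109122\right) \left(\sqrt{-91471 - 74112} + \left(-511 + 365\right)\right) = \left(\left(606 + 454276\right) + 109122\right) \left(\sqrt{-165583} - 146\right) = \left(454882 + 109122\right) \left(i \sqrt{165583} - 146\right) = 564004 \left(-146 + i \sqrt{165583}\right) = -82344584 + 564004 i \sqrt{165583}$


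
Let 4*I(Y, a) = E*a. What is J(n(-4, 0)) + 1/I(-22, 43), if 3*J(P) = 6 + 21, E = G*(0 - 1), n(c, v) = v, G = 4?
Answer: 386/43 ≈ 8.9767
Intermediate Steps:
E = -4 (E = 4*(0 - 1) = 4*(-1) = -4)
J(P) = 9 (J(P) = (6 + 21)/3 = (⅓)*27 = 9)
I(Y, a) = -a (I(Y, a) = (-4*a)/4 = -a)
J(n(-4, 0)) + 1/I(-22, 43) = 9 + 1/(-1*43) = 9 + 1/(-43) = 9 - 1/43 = 386/43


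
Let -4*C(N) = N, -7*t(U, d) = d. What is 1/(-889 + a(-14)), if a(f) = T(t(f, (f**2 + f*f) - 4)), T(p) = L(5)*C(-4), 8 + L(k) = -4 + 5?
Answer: -1/896 ≈ -0.0011161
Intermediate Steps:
t(U, d) = -d/7
C(N) = -N/4
L(k) = -7 (L(k) = -8 + (-4 + 5) = -8 + 1 = -7)
T(p) = -7 (T(p) = -(-7)*(-4)/4 = -7*1 = -7)
a(f) = -7
1/(-889 + a(-14)) = 1/(-889 - 7) = 1/(-896) = -1/896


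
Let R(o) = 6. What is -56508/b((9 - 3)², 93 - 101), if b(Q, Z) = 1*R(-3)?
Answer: -9418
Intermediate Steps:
b(Q, Z) = 6 (b(Q, Z) = 1*6 = 6)
-56508/b((9 - 3)², 93 - 101) = -56508/6 = -56508*⅙ = -9418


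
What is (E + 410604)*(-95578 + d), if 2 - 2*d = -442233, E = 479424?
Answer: 111733670106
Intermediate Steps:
d = 442235/2 (d = 1 - ½*(-442233) = 1 + 442233/2 = 442235/2 ≈ 2.2112e+5)
(E + 410604)*(-95578 + d) = (479424 + 410604)*(-95578 + 442235/2) = 890028*(251079/2) = 111733670106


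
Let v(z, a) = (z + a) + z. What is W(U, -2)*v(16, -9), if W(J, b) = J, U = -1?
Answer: -23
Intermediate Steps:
v(z, a) = a + 2*z (v(z, a) = (a + z) + z = a + 2*z)
W(U, -2)*v(16, -9) = -(-9 + 2*16) = -(-9 + 32) = -1*23 = -23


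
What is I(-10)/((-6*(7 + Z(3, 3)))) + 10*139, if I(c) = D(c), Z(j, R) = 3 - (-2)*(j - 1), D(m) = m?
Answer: 58385/42 ≈ 1390.1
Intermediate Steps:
Z(j, R) = 1 + 2*j (Z(j, R) = 3 - (-2)*(-1 + j) = 3 - (2 - 2*j) = 3 + (-2 + 2*j) = 1 + 2*j)
I(c) = c
I(-10)/((-6*(7 + Z(3, 3)))) + 10*139 = -10*(-1/(6*(7 + (1 + 2*3)))) + 10*139 = -10*(-1/(6*(7 + (1 + 6)))) + 1390 = -10*(-1/(6*(7 + 7))) + 1390 = -10/((-6*14)) + 1390 = -10/(-84) + 1390 = -10*(-1/84) + 1390 = 5/42 + 1390 = 58385/42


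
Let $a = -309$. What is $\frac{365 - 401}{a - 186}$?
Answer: $\frac{4}{55} \approx 0.072727$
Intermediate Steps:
$\frac{365 - 401}{a - 186} = \frac{365 - 401}{-309 - 186} = - \frac{36}{-495} = \left(-36\right) \left(- \frac{1}{495}\right) = \frac{4}{55}$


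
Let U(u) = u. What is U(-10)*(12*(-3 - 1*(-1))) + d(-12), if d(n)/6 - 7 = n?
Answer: 210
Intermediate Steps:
d(n) = 42 + 6*n
U(-10)*(12*(-3 - 1*(-1))) + d(-12) = -120*(-3 - 1*(-1)) + (42 + 6*(-12)) = -120*(-3 + 1) + (42 - 72) = -120*(-2) - 30 = -10*(-24) - 30 = 240 - 30 = 210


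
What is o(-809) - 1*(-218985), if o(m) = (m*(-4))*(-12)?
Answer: 180153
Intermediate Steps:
o(m) = 48*m (o(m) = -4*m*(-12) = 48*m)
o(-809) - 1*(-218985) = 48*(-809) - 1*(-218985) = -38832 + 218985 = 180153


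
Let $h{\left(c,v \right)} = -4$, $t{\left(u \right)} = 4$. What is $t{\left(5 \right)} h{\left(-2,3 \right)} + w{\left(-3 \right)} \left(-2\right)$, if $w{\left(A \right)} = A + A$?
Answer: $-4$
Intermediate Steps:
$w{\left(A \right)} = 2 A$
$t{\left(5 \right)} h{\left(-2,3 \right)} + w{\left(-3 \right)} \left(-2\right) = 4 \left(-4\right) + 2 \left(-3\right) \left(-2\right) = -16 - -12 = -16 + 12 = -4$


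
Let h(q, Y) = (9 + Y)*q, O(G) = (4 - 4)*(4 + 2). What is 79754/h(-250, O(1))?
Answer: -39877/1125 ≈ -35.446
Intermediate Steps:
O(G) = 0 (O(G) = 0*6 = 0)
h(q, Y) = q*(9 + Y)
79754/h(-250, O(1)) = 79754/((-250*(9 + 0))) = 79754/((-250*9)) = 79754/(-2250) = 79754*(-1/2250) = -39877/1125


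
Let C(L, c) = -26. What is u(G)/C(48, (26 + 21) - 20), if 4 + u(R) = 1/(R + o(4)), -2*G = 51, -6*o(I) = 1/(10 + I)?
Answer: 4328/27859 ≈ 0.15535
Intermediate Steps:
o(I) = -1/(6*(10 + I))
G = -51/2 (G = -½*51 = -51/2 ≈ -25.500)
u(R) = -4 + 1/(-1/84 + R) (u(R) = -4 + 1/(R - 1/(60 + 6*4)) = -4 + 1/(R - 1/(60 + 24)) = -4 + 1/(R - 1/84) = -4 + 1/(-1/84 + R))
u(G)/C(48, (26 + 21) - 20) = (8*(11 - 42*(-51/2))/(-1 + 84*(-51/2)))/(-26) = (8*(11 + 1071)/(-1 - 2142))*(-1/26) = (8*1082/(-2143))*(-1/26) = (8*(-1/2143)*1082)*(-1/26) = -8656/2143*(-1/26) = 4328/27859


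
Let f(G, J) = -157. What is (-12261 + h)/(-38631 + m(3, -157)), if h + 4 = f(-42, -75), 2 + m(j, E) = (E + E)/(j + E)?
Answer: 478247/1487292 ≈ 0.32156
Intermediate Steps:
m(j, E) = -2 + 2*E/(E + j) (m(j, E) = -2 + (E + E)/(j + E) = -2 + (2*E)/(E + j) = -2 + 2*E/(E + j))
h = -161 (h = -4 - 157 = -161)
(-12261 + h)/(-38631 + m(3, -157)) = (-12261 - 161)/(-38631 - 2*3/(-157 + 3)) = -12422/(-38631 - 2*3/(-154)) = -12422/(-38631 - 2*3*(-1/154)) = -12422/(-38631 + 3/77) = -12422/(-2974584/77) = -12422*(-77/2974584) = 478247/1487292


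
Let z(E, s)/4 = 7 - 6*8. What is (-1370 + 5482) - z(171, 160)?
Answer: 4276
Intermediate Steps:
z(E, s) = -164 (z(E, s) = 4*(7 - 6*8) = 4*(7 - 48) = 4*(-41) = -164)
(-1370 + 5482) - z(171, 160) = (-1370 + 5482) - 1*(-164) = 4112 + 164 = 4276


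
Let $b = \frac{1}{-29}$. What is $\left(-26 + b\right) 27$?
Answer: $- \frac{20385}{29} \approx -702.93$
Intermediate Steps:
$b = - \frac{1}{29} \approx -0.034483$
$\left(-26 + b\right) 27 = \left(-26 - \frac{1}{29}\right) 27 = \left(- \frac{755}{29}\right) 27 = - \frac{20385}{29}$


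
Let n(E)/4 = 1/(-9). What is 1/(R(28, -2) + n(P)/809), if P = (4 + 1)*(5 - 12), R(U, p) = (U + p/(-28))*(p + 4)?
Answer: 50967/2861405 ≈ 0.017812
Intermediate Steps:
R(U, p) = (4 + p)*(U - p/28) (R(U, p) = (U + p*(-1/28))*(4 + p) = (U - p/28)*(4 + p) = (4 + p)*(U - p/28))
P = -35 (P = 5*(-7) = -35)
n(E) = -4/9 (n(E) = 4/(-9) = 4*(-1/9) = -4/9)
1/(R(28, -2) + n(P)/809) = 1/((4*28 - 1/7*(-2) - 1/28*(-2)**2 + 28*(-2)) - 4/9/809) = 1/((112 + 2/7 - 1/28*4 - 56) - 4/9*1/809) = 1/((112 + 2/7 - 1/7 - 56) - 4/7281) = 1/(393/7 - 4/7281) = 1/(2861405/50967) = 50967/2861405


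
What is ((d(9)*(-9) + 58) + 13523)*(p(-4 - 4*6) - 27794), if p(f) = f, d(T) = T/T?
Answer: -377600184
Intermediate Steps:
d(T) = 1
((d(9)*(-9) + 58) + 13523)*(p(-4 - 4*6) - 27794) = ((1*(-9) + 58) + 13523)*((-4 - 4*6) - 27794) = ((-9 + 58) + 13523)*((-4 - 24) - 27794) = (49 + 13523)*(-28 - 27794) = 13572*(-27822) = -377600184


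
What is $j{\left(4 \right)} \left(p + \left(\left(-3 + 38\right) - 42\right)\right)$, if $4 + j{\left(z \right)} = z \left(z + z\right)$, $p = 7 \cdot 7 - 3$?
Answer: $1092$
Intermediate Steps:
$p = 46$ ($p = 49 - 3 = 46$)
$j{\left(z \right)} = -4 + 2 z^{2}$ ($j{\left(z \right)} = -4 + z \left(z + z\right) = -4 + z 2 z = -4 + 2 z^{2}$)
$j{\left(4 \right)} \left(p + \left(\left(-3 + 38\right) - 42\right)\right) = \left(-4 + 2 \cdot 4^{2}\right) \left(46 + \left(\left(-3 + 38\right) - 42\right)\right) = \left(-4 + 2 \cdot 16\right) \left(46 + \left(35 - 42\right)\right) = \left(-4 + 32\right) \left(46 - 7\right) = 28 \cdot 39 = 1092$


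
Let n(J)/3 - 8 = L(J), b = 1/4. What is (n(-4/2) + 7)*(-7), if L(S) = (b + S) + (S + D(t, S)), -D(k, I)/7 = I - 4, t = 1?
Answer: -4081/4 ≈ -1020.3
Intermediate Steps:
D(k, I) = 28 - 7*I (D(k, I) = -7*(I - 4) = -7*(-4 + I) = 28 - 7*I)
b = 1/4 (b = 1*(1/4) = 1/4 ≈ 0.25000)
L(S) = 113/4 - 5*S (L(S) = (1/4 + S) + (S + (28 - 7*S)) = (1/4 + S) + (28 - 6*S) = 113/4 - 5*S)
n(J) = 435/4 - 15*J (n(J) = 24 + 3*(113/4 - 5*J) = 24 + (339/4 - 15*J) = 435/4 - 15*J)
(n(-4/2) + 7)*(-7) = ((435/4 - (-60)/2) + 7)*(-7) = ((435/4 - 15*(-2)) + 7)*(-7) = ((435/4 + 30) + 7)*(-7) = (555/4 + 7)*(-7) = (583/4)*(-7) = -4081/4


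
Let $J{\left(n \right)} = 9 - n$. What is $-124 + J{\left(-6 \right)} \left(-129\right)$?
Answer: $-2059$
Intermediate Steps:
$-124 + J{\left(-6 \right)} \left(-129\right) = -124 + \left(9 - -6\right) \left(-129\right) = -124 + \left(9 + 6\right) \left(-129\right) = -124 + 15 \left(-129\right) = -124 - 1935 = -2059$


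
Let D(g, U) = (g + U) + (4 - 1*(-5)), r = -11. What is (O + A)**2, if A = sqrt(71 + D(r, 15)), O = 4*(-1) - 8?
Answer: 228 - 48*sqrt(21) ≈ 8.0364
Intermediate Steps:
D(g, U) = 9 + U + g (D(g, U) = (U + g) + (4 + 5) = (U + g) + 9 = 9 + U + g)
O = -12 (O = -4 - 8 = -12)
A = 2*sqrt(21) (A = sqrt(71 + (9 + 15 - 11)) = sqrt(71 + 13) = sqrt(84) = 2*sqrt(21) ≈ 9.1651)
(O + A)**2 = (-12 + 2*sqrt(21))**2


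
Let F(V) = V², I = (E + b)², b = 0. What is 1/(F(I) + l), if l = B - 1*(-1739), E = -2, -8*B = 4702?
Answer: 4/4669 ≈ 0.00085671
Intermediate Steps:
B = -2351/4 (B = -⅛*4702 = -2351/4 ≈ -587.75)
I = 4 (I = (-2 + 0)² = (-2)² = 4)
l = 4605/4 (l = -2351/4 - 1*(-1739) = -2351/4 + 1739 = 4605/4 ≈ 1151.3)
1/(F(I) + l) = 1/(4² + 4605/4) = 1/(16 + 4605/4) = 1/(4669/4) = 4/4669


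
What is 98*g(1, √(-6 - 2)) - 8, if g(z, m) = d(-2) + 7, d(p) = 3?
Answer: 972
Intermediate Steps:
g(z, m) = 10 (g(z, m) = 3 + 7 = 10)
98*g(1, √(-6 - 2)) - 8 = 98*10 - 8 = 980 - 8 = 972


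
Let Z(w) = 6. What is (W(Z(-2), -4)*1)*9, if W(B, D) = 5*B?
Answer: 270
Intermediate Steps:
(W(Z(-2), -4)*1)*9 = ((5*6)*1)*9 = (30*1)*9 = 30*9 = 270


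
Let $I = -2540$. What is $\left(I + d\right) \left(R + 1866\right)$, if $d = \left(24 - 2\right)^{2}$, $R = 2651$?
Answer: $-9286952$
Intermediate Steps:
$d = 484$ ($d = 22^{2} = 484$)
$\left(I + d\right) \left(R + 1866\right) = \left(-2540 + 484\right) \left(2651 + 1866\right) = \left(-2056\right) 4517 = -9286952$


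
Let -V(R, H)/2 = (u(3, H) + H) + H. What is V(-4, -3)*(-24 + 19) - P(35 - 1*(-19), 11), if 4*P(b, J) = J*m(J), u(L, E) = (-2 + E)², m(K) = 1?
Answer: 749/4 ≈ 187.25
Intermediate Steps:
V(R, H) = -4*H - 2*(-2 + H)² (V(R, H) = -2*(((-2 + H)² + H) + H) = -2*((H + (-2 + H)²) + H) = -2*((-2 + H)² + 2*H) = -4*H - 2*(-2 + H)²)
P(b, J) = J/4 (P(b, J) = (J*1)/4 = J/4)
V(-4, -3)*(-24 + 19) - P(35 - 1*(-19), 11) = (-8 - 2*(-3)² + 4*(-3))*(-24 + 19) - 11/4 = (-8 - 2*9 - 12)*(-5) - 1*11/4 = (-8 - 18 - 12)*(-5) - 11/4 = -38*(-5) - 11/4 = 190 - 11/4 = 749/4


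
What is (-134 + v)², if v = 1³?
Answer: 17689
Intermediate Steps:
v = 1
(-134 + v)² = (-134 + 1)² = (-133)² = 17689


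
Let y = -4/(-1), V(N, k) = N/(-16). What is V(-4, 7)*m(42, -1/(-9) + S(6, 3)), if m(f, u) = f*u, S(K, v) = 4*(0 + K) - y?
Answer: 1267/6 ≈ 211.17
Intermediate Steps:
V(N, k) = -N/16 (V(N, k) = N*(-1/16) = -N/16)
y = 4 (y = -4*(-1) = 4)
S(K, v) = -4 + 4*K (S(K, v) = 4*(0 + K) - 1*4 = 4*K - 4 = -4 + 4*K)
V(-4, 7)*m(42, -1/(-9) + S(6, 3)) = (-1/16*(-4))*(42*(-1/(-9) + (-4 + 4*6))) = (42*(-1*(-1/9) + (-4 + 24)))/4 = (42*(1/9 + 20))/4 = (42*(181/9))/4 = (1/4)*(2534/3) = 1267/6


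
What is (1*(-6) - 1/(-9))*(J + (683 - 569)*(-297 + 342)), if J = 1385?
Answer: -345295/9 ≈ -38366.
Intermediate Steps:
(1*(-6) - 1/(-9))*(J + (683 - 569)*(-297 + 342)) = (1*(-6) - 1/(-9))*(1385 + (683 - 569)*(-297 + 342)) = (-6 - 1*(-⅑))*(1385 + 114*45) = (-6 + ⅑)*(1385 + 5130) = -53/9*6515 = -345295/9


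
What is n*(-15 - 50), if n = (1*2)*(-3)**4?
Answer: -10530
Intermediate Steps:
n = 162 (n = 2*81 = 162)
n*(-15 - 50) = 162*(-15 - 50) = 162*(-65) = -10530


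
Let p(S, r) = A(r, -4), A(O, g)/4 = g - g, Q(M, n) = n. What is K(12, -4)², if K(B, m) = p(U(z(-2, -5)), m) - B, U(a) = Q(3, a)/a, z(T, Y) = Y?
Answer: 144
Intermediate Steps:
A(O, g) = 0 (A(O, g) = 4*(g - g) = 4*0 = 0)
U(a) = 1 (U(a) = a/a = 1)
p(S, r) = 0
K(B, m) = -B (K(B, m) = 0 - B = -B)
K(12, -4)² = (-1*12)² = (-12)² = 144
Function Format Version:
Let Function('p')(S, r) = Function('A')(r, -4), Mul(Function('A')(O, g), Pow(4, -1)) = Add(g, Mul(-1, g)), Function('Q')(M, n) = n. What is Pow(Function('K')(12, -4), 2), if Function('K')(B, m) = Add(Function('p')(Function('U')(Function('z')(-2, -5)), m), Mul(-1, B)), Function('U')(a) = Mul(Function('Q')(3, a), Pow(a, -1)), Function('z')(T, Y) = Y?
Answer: 144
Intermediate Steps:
Function('A')(O, g) = 0 (Function('A')(O, g) = Mul(4, Add(g, Mul(-1, g))) = Mul(4, 0) = 0)
Function('U')(a) = 1 (Function('U')(a) = Mul(a, Pow(a, -1)) = 1)
Function('p')(S, r) = 0
Function('K')(B, m) = Mul(-1, B) (Function('K')(B, m) = Add(0, Mul(-1, B)) = Mul(-1, B))
Pow(Function('K')(12, -4), 2) = Pow(Mul(-1, 12), 2) = Pow(-12, 2) = 144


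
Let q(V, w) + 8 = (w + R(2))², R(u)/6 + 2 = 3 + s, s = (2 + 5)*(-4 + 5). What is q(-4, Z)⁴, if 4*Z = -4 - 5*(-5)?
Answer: 4189177707077182561/65536 ≈ 6.3922e+13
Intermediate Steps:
s = 7 (s = 7*1 = 7)
R(u) = 48 (R(u) = -12 + 6*(3 + 7) = -12 + 6*10 = -12 + 60 = 48)
Z = 21/4 (Z = (-4 - 5*(-5))/4 = (-4 + 25)/4 = (¼)*21 = 21/4 ≈ 5.2500)
q(V, w) = -8 + (48 + w)² (q(V, w) = -8 + (w + 48)² = -8 + (48 + w)²)
q(-4, Z)⁴ = (-8 + (48 + 21/4)²)⁴ = (-8 + (213/4)²)⁴ = (-8 + 45369/16)⁴ = (45241/16)⁴ = 4189177707077182561/65536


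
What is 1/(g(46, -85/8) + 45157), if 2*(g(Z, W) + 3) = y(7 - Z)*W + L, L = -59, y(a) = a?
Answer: 16/725307 ≈ 2.2060e-5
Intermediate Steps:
g(Z, W) = -65/2 + W*(7 - Z)/2 (g(Z, W) = -3 + ((7 - Z)*W - 59)/2 = -3 + (W*(7 - Z) - 59)/2 = -3 + (-59 + W*(7 - Z))/2 = -3 + (-59/2 + W*(7 - Z)/2) = -65/2 + W*(7 - Z)/2)
1/(g(46, -85/8) + 45157) = 1/((-65/2 - (-85/8)*(-7 + 46)/2) + 45157) = 1/((-65/2 - ½*(-85*⅛)*39) + 45157) = 1/((-65/2 - ½*(-85/8)*39) + 45157) = 1/((-65/2 + 3315/16) + 45157) = 1/(2795/16 + 45157) = 1/(725307/16) = 16/725307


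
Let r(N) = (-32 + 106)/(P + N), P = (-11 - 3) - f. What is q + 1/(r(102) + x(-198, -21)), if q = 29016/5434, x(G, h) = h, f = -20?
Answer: 1212966/229273 ≈ 5.2905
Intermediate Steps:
P = 6 (P = (-11 - 3) - 1*(-20) = -14 + 20 = 6)
q = 1116/209 (q = 29016*(1/5434) = 1116/209 ≈ 5.3397)
r(N) = 74/(6 + N) (r(N) = (-32 + 106)/(6 + N) = 74/(6 + N))
q + 1/(r(102) + x(-198, -21)) = 1116/209 + 1/(74/(6 + 102) - 21) = 1116/209 + 1/(74/108 - 21) = 1116/209 + 1/(74*(1/108) - 21) = 1116/209 + 1/(37/54 - 21) = 1116/209 + 1/(-1097/54) = 1116/209 - 54/1097 = 1212966/229273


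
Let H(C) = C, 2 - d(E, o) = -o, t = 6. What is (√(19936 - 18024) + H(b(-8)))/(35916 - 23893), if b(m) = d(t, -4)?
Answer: -2/12023 + 2*√478/12023 ≈ 0.0034706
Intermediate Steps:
d(E, o) = 2 + o (d(E, o) = 2 - (-1)*o = 2 + o)
b(m) = -2 (b(m) = 2 - 4 = -2)
(√(19936 - 18024) + H(b(-8)))/(35916 - 23893) = (√(19936 - 18024) - 2)/(35916 - 23893) = (√1912 - 2)/12023 = (2*√478 - 2)*(1/12023) = (-2 + 2*√478)*(1/12023) = -2/12023 + 2*√478/12023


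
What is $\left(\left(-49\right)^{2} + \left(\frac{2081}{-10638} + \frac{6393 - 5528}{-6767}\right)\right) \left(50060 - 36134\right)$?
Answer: $\frac{401111352631429}{11997891} \approx 3.3432 \cdot 10^{7}$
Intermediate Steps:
$\left(\left(-49\right)^{2} + \left(\frac{2081}{-10638} + \frac{6393 - 5528}{-6767}\right)\right) \left(50060 - 36134\right) = \left(2401 + \left(2081 \left(- \frac{1}{10638}\right) + 865 \left(- \frac{1}{6767}\right)\right)\right) 13926 = \left(2401 - \frac{23283997}{71987346}\right) 13926 = \frac{172818333749}{71987346} \cdot 13926 = \frac{401111352631429}{11997891}$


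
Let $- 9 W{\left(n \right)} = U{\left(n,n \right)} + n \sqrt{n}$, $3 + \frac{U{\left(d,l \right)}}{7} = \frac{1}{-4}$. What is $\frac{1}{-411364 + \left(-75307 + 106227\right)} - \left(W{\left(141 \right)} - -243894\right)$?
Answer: $- \frac{417550367767}{1711998} + \frac{47 \sqrt{141}}{3} \approx -2.4371 \cdot 10^{5}$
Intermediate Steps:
$U{\left(d,l \right)} = - \frac{91}{4}$ ($U{\left(d,l \right)} = -21 + \frac{7}{-4} = -21 + 7 \left(- \frac{1}{4}\right) = -21 - \frac{7}{4} = - \frac{91}{4}$)
$W{\left(n \right)} = \frac{91}{36} - \frac{n^{\frac{3}{2}}}{9}$ ($W{\left(n \right)} = - \frac{- \frac{91}{4} + n \sqrt{n}}{9} = - \frac{- \frac{91}{4} + n^{\frac{3}{2}}}{9} = \frac{91}{36} - \frac{n^{\frac{3}{2}}}{9}$)
$\frac{1}{-411364 + \left(-75307 + 106227\right)} - \left(W{\left(141 \right)} - -243894\right) = \frac{1}{-411364 + \left(-75307 + 106227\right)} - \left(\left(\frac{91}{36} - \frac{141^{\frac{3}{2}}}{9}\right) - -243894\right) = \frac{1}{-411364 + 30920} - \left(\left(\frac{91}{36} - \frac{141 \sqrt{141}}{9}\right) + 243894\right) = \frac{1}{-380444} - \left(\left(\frac{91}{36} - \frac{47 \sqrt{141}}{3}\right) + 243894\right) = - \frac{1}{380444} - \left(\frac{8780275}{36} - \frac{47 \sqrt{141}}{3}\right) = - \frac{417550367767}{1711998} + \frac{47 \sqrt{141}}{3}$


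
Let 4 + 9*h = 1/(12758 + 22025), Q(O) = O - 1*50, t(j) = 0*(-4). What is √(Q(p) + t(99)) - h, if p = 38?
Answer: 15459/34783 + 2*I*√3 ≈ 0.44444 + 3.4641*I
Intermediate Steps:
t(j) = 0
Q(O) = -50 + O (Q(O) = O - 50 = -50 + O)
h = -15459/34783 (h = -4/9 + 1/(9*(12758 + 22025)) = -4/9 + (⅑)/34783 = -4/9 + (⅑)*(1/34783) = -4/9 + 1/313047 = -15459/34783 ≈ -0.44444)
√(Q(p) + t(99)) - h = √((-50 + 38) + 0) - 1*(-15459/34783) = √(-12 + 0) + 15459/34783 = √(-12) + 15459/34783 = 2*I*√3 + 15459/34783 = 15459/34783 + 2*I*√3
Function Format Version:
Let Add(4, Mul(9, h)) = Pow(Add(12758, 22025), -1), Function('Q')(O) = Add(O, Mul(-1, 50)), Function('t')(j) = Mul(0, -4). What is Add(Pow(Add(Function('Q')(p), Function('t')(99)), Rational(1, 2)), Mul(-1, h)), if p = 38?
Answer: Add(Rational(15459, 34783), Mul(2, I, Pow(3, Rational(1, 2)))) ≈ Add(0.44444, Mul(3.4641, I))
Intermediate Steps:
Function('t')(j) = 0
Function('Q')(O) = Add(-50, O) (Function('Q')(O) = Add(O, -50) = Add(-50, O))
h = Rational(-15459, 34783) (h = Add(Rational(-4, 9), Mul(Rational(1, 9), Pow(Add(12758, 22025), -1))) = Add(Rational(-4, 9), Mul(Rational(1, 9), Pow(34783, -1))) = Add(Rational(-4, 9), Mul(Rational(1, 9), Rational(1, 34783))) = Add(Rational(-4, 9), Rational(1, 313047)) = Rational(-15459, 34783) ≈ -0.44444)
Add(Pow(Add(Function('Q')(p), Function('t')(99)), Rational(1, 2)), Mul(-1, h)) = Add(Pow(Add(Add(-50, 38), 0), Rational(1, 2)), Mul(-1, Rational(-15459, 34783))) = Add(Pow(Add(-12, 0), Rational(1, 2)), Rational(15459, 34783)) = Add(Pow(-12, Rational(1, 2)), Rational(15459, 34783)) = Add(Mul(2, I, Pow(3, Rational(1, 2))), Rational(15459, 34783)) = Add(Rational(15459, 34783), Mul(2, I, Pow(3, Rational(1, 2))))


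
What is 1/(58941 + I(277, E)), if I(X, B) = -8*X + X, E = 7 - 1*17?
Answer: 1/57002 ≈ 1.7543e-5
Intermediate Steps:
E = -10 (E = 7 - 17 = -10)
I(X, B) = -7*X
1/(58941 + I(277, E)) = 1/(58941 - 7*277) = 1/(58941 - 1939) = 1/57002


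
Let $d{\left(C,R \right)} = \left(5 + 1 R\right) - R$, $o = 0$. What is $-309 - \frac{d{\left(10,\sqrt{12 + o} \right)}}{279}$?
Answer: $- \frac{86216}{279} \approx -309.02$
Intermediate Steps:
$d{\left(C,R \right)} = 5$ ($d{\left(C,R \right)} = \left(5 + R\right) - R = 5$)
$-309 - \frac{d{\left(10,\sqrt{12 + o} \right)}}{279} = -309 - \frac{5}{279} = - \frac{86216}{279}$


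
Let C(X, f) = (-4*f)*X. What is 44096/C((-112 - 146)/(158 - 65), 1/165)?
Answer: 28193880/43 ≈ 6.5567e+5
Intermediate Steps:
C(X, f) = -4*X*f
44096/C((-112 - 146)/(158 - 65), 1/165) = 44096/((-4*(-112 - 146)/(158 - 65)/165)) = 44096/((-4*(-258/93)*1/165)) = 44096/((-4*(-258*1/93)*1/165)) = 44096/((-4*(-86/31)*1/165)) = 44096/(344/5115) = 44096*(5115/344) = 28193880/43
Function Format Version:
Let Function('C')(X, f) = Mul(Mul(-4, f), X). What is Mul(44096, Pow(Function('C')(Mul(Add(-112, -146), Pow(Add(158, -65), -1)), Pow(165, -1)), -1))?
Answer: Rational(28193880, 43) ≈ 6.5567e+5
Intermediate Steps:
Function('C')(X, f) = Mul(-4, X, f)
Mul(44096, Pow(Function('C')(Mul(Add(-112, -146), Pow(Add(158, -65), -1)), Pow(165, -1)), -1)) = Mul(44096, Pow(Mul(-4, Mul(Add(-112, -146), Pow(Add(158, -65), -1)), Pow(165, -1)), -1)) = Mul(44096, Pow(Mul(-4, Mul(-258, Pow(93, -1)), Rational(1, 165)), -1)) = Mul(44096, Pow(Mul(-4, Mul(-258, Rational(1, 93)), Rational(1, 165)), -1)) = Mul(44096, Pow(Mul(-4, Rational(-86, 31), Rational(1, 165)), -1)) = Mul(44096, Pow(Rational(344, 5115), -1)) = Mul(44096, Rational(5115, 344)) = Rational(28193880, 43)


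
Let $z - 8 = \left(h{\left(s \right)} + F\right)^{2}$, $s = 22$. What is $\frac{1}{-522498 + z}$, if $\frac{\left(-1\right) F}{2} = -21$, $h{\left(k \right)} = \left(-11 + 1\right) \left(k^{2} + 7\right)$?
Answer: $\frac{1}{23174934} \approx 4.315 \cdot 10^{-8}$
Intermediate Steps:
$h{\left(k \right)} = -70 - 10 k^{2}$ ($h{\left(k \right)} = - 10 \left(7 + k^{2}\right) = -70 - 10 k^{2}$)
$F = 42$ ($F = \left(-2\right) \left(-21\right) = 42$)
$z = 23697432$ ($z = 8 + \left(\left(-70 - 10 \cdot 22^{2}\right) + 42\right)^{2} = 8 + \left(\left(-70 - 4840\right) + 42\right)^{2} = 8 + \left(-4910 + 42\right)^{2} = 8 + \left(-4868\right)^{2} = 8 + 23697424 = 23697432$)
$\frac{1}{-522498 + z} = \frac{1}{-522498 + 23697432} = \frac{1}{23174934}$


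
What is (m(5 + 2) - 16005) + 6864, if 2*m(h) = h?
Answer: -18275/2 ≈ -9137.5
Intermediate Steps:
m(h) = h/2
(m(5 + 2) - 16005) + 6864 = ((5 + 2)/2 - 16005) + 6864 = ((½)*7 - 16005) + 6864 = (7/2 - 16005) + 6864 = -32003/2 + 6864 = -18275/2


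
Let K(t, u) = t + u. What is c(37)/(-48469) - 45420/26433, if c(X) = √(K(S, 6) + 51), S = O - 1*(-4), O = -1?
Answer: -15140/8811 - 2*√15/48469 ≈ -1.7185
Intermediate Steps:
S = 3 (S = -1 - 1*(-4) = -1 + 4 = 3)
c(X) = 2*√15 (c(X) = √((3 + 6) + 51) = √(9 + 51) = √60 = 2*√15)
c(37)/(-48469) - 45420/26433 = (2*√15)/(-48469) - 45420/26433 = (2*√15)*(-1/48469) - 45420*1/26433 = -2*√15/48469 - 15140/8811 = -15140/8811 - 2*√15/48469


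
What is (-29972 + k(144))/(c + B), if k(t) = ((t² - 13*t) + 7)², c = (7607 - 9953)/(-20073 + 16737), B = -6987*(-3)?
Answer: 11646063292/685571 ≈ 16987.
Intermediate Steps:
B = 20961
c = 391/556 (c = -2346/(-3336) = -2346*(-1/3336) = 391/556 ≈ 0.70324)
k(t) = (7 + t² - 13*t)²
(-29972 + k(144))/(c + B) = (-29972 + (7 + 144² - 13*144)²)/(391/556 + 20961) = (-29972 + (7 + 20736 - 1872)²)/(11654707/556) = (-29972 + 18871²)*(556/11654707) = (-29972 + 356114641)*(556/11654707) = 356084669*(556/11654707) = 11646063292/685571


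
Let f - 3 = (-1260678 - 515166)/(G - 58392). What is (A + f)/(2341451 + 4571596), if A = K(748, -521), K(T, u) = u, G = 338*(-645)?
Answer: -3366676/45494762307 ≈ -7.4001e-5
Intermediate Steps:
G = -218010
f = 62025/6581 (f = 3 + (-1260678 - 515166)/(-218010 - 58392) = 3 - 1775844/(-276402) = 3 - 1775844*(-1/276402) = 3 + 42282/6581 = 62025/6581 ≈ 9.4249)
A = -521
(A + f)/(2341451 + 4571596) = (-521 + 62025/6581)/(2341451 + 4571596) = -3366676/6581/6913047 = -3366676/6581*1/6913047 = -3366676/45494762307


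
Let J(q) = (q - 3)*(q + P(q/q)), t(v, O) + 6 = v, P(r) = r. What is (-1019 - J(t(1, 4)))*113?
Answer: -118763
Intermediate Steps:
t(v, O) = -6 + v
J(q) = (1 + q)*(-3 + q) (J(q) = (q - 3)*(q + q/q) = (-3 + q)*(q + 1) = (-3 + q)*(1 + q) = (1 + q)*(-3 + q))
(-1019 - J(t(1, 4)))*113 = (-1019 - (-3 + (-6 + 1)² - 2*(-6 + 1)))*113 = (-1019 - (-3 + (-5)² - 2*(-5)))*113 = (-1019 - (-3 + 25 + 10))*113 = (-1019 - 1*32)*113 = (-1019 - 32)*113 = -1051*113 = -118763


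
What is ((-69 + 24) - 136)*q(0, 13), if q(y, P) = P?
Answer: -2353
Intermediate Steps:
((-69 + 24) - 136)*q(0, 13) = ((-69 + 24) - 136)*13 = (-45 - 136)*13 = -181*13 = -2353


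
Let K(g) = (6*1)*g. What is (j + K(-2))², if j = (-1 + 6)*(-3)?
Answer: 729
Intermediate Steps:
K(g) = 6*g
j = -15 (j = 5*(-3) = -15)
(j + K(-2))² = (-15 + 6*(-2))² = (-15 - 12)² = (-27)² = 729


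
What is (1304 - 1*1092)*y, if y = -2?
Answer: -424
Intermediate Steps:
(1304 - 1*1092)*y = (1304 - 1*1092)*(-2) = (1304 - 1092)*(-2) = 212*(-2) = -424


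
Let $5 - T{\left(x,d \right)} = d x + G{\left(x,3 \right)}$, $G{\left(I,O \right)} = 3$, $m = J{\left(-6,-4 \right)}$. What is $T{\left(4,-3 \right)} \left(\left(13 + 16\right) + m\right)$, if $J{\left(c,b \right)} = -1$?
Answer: $392$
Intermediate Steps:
$m = -1$
$T{\left(x,d \right)} = 2 - d x$ ($T{\left(x,d \right)} = 5 - \left(d x + 3\right) = 5 - \left(3 + d x\right) = 2 - d x$)
$T{\left(4,-3 \right)} \left(\left(13 + 16\right) + m\right) = \left(2 - \left(-3\right) 4\right) \left(\left(13 + 16\right) - 1\right) = \left(2 + 12\right) \left(29 - 1\right) = 14 \cdot 28 = 392$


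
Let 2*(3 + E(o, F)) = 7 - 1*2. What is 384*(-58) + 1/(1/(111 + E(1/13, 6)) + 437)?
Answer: -2151007267/96579 ≈ -22272.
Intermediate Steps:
E(o, F) = -½ (E(o, F) = -3 + (7 - 1*2)/2 = -3 + (7 - 2)/2 = -3 + (½)*5 = -3 + 5/2 = -½)
384*(-58) + 1/(1/(111 + E(1/13, 6)) + 437) = 384*(-58) + 1/(1/(111 - ½) + 437) = -22272 + 1/(1/(221/2) + 437) = -22272 + 1/(2/221 + 437) = -22272 + 1/(96579/221) = -22272 + 221/96579 = -2151007267/96579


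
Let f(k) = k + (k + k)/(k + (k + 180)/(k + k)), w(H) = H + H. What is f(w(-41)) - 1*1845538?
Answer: -12500370812/6773 ≈ -1.8456e+6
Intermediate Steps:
w(H) = 2*H
f(k) = k + 2*k/(k + (180 + k)/(2*k)) (f(k) = k + (2*k)/(k + (180 + k)/((2*k))) = k + (2*k)/(k + (180 + k)*(1/(2*k))) = k + (2*k)/(k + (180 + k)/(2*k)) = k + 2*k/(k + (180 + k)/(2*k)))
f(w(-41)) - 1*1845538 = (2*(-41))*(180 + 2*(2*(-41))² + 5*(2*(-41)))/(180 + 2*(-41) + 2*(2*(-41))²) - 1*1845538 = -82*(180 + 2*(-82)² + 5*(-82))/(180 - 82 + 2*(-82)²) - 1845538 = -82*(180 + 2*6724 - 410)/(180 - 82 + 2*6724) - 1845538 = -82*(180 + 13448 - 410)/(180 - 82 + 13448) - 1845538 = -82*13218/13546 - 1845538 = -82*1/13546*13218 - 1845538 = -541938/6773 - 1845538 = -12500370812/6773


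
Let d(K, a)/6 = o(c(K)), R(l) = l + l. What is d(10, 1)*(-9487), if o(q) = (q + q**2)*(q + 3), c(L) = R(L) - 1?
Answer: -475867920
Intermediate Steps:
R(l) = 2*l
c(L) = -1 + 2*L (c(L) = 2*L - 1 = -1 + 2*L)
o(q) = (3 + q)*(q + q**2) (o(q) = (q + q**2)*(3 + q) = (3 + q)*(q + q**2))
d(K, a) = 6*(-1 + 2*K)*(-1 + (-1 + 2*K)**2 + 8*K) (d(K, a) = 6*((-1 + 2*K)*(3 + (-1 + 2*K)**2 + 4*(-1 + 2*K))) = 6*((-1 + 2*K)*(3 + (-1 + 2*K)**2 + (-4 + 8*K))) = 6*((-1 + 2*K)*(-1 + (-1 + 2*K)**2 + 8*K)) = 6*(-1 + 2*K)*(-1 + (-1 + 2*K)**2 + 8*K))
d(10, 1)*(-9487) = (24*10*(-1 + 10 + 2*10**2))*(-9487) = (24*10*(-1 + 10 + 2*100))*(-9487) = (24*10*(-1 + 10 + 200))*(-9487) = (24*10*209)*(-9487) = 50160*(-9487) = -475867920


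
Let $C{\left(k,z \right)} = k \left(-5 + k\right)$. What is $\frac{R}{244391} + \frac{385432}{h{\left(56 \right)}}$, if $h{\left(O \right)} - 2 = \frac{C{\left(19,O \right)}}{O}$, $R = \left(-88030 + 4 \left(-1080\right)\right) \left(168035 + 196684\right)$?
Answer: $- \frac{532624142902}{6598557} \approx -80718.0$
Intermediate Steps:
$R = -33681799650$ ($R = \left(-88030 - 4320\right) 364719 = \left(-92350\right) 364719 = -33681799650$)
$h{\left(O \right)} = 2 + \frac{266}{O}$ ($h{\left(O \right)} = 2 + \frac{19 \left(-5 + 19\right)}{O} = 2 + \frac{19 \cdot 14}{O} = 2 + \frac{266}{O}$)
$\frac{R}{244391} + \frac{385432}{h{\left(56 \right)}} = - \frac{33681799650}{244391} + \frac{385432}{2 + \frac{266}{56}} = \left(-33681799650\right) \frac{1}{244391} + \frac{385432}{2 + 266 \cdot \frac{1}{56}} = - \frac{33681799650}{244391} + \frac{385432}{2 + \frac{19}{4}} = - \frac{33681799650}{244391} + \frac{385432}{\frac{27}{4}} = - \frac{33681799650}{244391} + 385432 \cdot \frac{4}{27} = - \frac{33681799650}{244391} + \frac{1541728}{27} = - \frac{532624142902}{6598557}$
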